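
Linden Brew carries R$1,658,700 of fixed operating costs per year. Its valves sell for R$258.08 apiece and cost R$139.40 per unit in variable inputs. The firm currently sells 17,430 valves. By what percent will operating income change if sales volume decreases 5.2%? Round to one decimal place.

-26.2%

At 17,430 units, contribution = 17,430 × R$118.68 = R$2,068,592.40.
Operating income = contribution − fixed costs = R$2,068,592.40 − R$1,658,700 = R$409,892.40.
DOL = contribution ÷ EBIT = R$2,068,592.40 ÷ R$409,892.40 = 5.0467.
%ΔEBIT = DOL × %ΔSales = 5.0467 × -5.2% = -26.2%.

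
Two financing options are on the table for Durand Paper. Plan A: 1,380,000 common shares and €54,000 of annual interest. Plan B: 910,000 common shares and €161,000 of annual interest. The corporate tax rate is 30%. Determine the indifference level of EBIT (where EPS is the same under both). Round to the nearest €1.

Set EPS_A = EPS_B: (EBIT − €54,000)(1 − 0.30) ÷ 1,380,000 = (EBIT − €161,000)(1 − 0.30) ÷ 910,000.
The (1 − t) factor cancels: (EBIT − 54,000) × 910,000 = (EBIT − 161,000) × 1,380,000.
Solving, EBIT = (161,000·1,380,000 − 54,000·910,000) / (1,380,000 − 910,000) = 173,040,000,000 / 470,000 = 368,170.21.

€368,170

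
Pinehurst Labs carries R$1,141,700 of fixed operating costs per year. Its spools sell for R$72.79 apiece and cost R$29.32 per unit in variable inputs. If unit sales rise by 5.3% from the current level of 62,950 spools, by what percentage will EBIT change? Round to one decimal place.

Contribution at this volume is 62,950 × R$43.47 = R$2,736,436.50.
Operating income = contribution − fixed costs = R$2,736,436.50 − R$1,141,700 = R$1,594,736.50.
So DOL = total CM / EBIT = R$2,736,436.50 / R$1,594,736.50 = 1.7159.
Operating income changes by 1.7159 × +5.3% = +9.1%.

+9.1%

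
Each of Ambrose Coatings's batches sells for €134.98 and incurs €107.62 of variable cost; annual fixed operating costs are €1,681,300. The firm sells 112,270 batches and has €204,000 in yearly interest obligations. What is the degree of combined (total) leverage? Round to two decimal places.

Total contribution margin = 112,270 × €27.36 = €3,071,707.20.
Operating income = contribution − fixed costs = €3,071,707.20 − €1,681,300 = €1,390,407.20. Interest = €204,000.00.
DOL = €3,071,707.20 ÷ €1,390,407.20 = 2.2092; DFL = €1,390,407.20 ÷ €1,186,407.20 = 1.1719.
Combined leverage = 2.2092 × 1.1719 = 2.5890.

2.59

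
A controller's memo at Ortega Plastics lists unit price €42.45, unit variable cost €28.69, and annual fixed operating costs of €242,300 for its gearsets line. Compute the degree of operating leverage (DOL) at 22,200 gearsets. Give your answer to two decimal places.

4.84

Contribution at this volume is 22,200 × €13.76 = €305,472.00.
Subtracting fixed costs: EBIT = €305,472.00 − €242,300 = €63,172.00.
DOL = contribution ÷ EBIT = €305,472.00 ÷ €63,172.00 = 4.8356.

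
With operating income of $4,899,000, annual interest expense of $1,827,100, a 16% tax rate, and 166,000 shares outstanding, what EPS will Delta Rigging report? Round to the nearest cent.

$15.54

Interest = $1,827,100.00, so EBT = $4,899,000 − $1,827,100.00 = $3,071,900.00.
After tax at 16%: net income = $3,071,900.00 × 0.84 = $2,580,396.00.
EPS = $2,580,396.00 ÷ 166,000 = $15.54.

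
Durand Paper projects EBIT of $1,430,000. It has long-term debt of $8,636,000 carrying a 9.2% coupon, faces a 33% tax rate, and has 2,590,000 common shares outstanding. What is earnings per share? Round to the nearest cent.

Pre-tax income = $1,430,000 − $794,512.00 = $635,488.00.
After tax at 33%: net income = $635,488.00 × 0.67 = $425,776.96.
Per share: $425,776.96 / 2,590,000 shares = $0.16.

$0.16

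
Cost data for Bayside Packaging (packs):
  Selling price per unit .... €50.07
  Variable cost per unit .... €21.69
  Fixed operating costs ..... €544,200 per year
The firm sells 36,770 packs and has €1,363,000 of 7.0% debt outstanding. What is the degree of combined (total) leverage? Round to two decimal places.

Total contribution margin = 36,770 × €28.38 = €1,043,532.60.
Subtracting fixed costs: EBIT = €1,043,532.60 − €544,200 = €499,332.60. Interest = €95,410.00, so EBIT − I = €403,922.60.
Degree of total leverage = total CM / (EBIT − interest) = €1,043,532.60 / €403,922.60 = 2.5835.

2.58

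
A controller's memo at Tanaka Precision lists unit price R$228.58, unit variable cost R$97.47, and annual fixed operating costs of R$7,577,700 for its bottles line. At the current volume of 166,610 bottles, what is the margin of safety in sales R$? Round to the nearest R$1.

Unit CM = price − variable cost = R$228.58 − R$97.47 = R$131.11. Break-even units = R$7,577,700 ÷ R$131.11 = 57,796.51; break-even revenue = 57,796.51 × R$228.58 = R$13,211,125.51.
Actual sales revenue = 166,610 × R$228.58 = R$38,083,713.80.
Margin of safety = R$38,083,713.80 − R$13,211,125.51 = R$24,872,588.

R$24,872,588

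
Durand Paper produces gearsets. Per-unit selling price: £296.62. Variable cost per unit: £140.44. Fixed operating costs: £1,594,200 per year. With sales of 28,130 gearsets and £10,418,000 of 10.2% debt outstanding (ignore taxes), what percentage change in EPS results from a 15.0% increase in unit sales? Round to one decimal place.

Total contribution margin = 28,130 × £156.18 = £4,393,343.40.
Operating income = contribution − fixed costs = £4,393,343.40 − £1,594,200 = £2,799,143.40.
After interest of £1,062,636.00, pre-tax earnings = £1,736,507.40.
Degree of combined leverage = contribution ÷ (EBIT − I) = £4,393,343.40 ÷ £1,736,507.40 = 2.5300.
%ΔEPS = DCL × %ΔSales = 2.5300 × +15.0% = +37.9%.

+37.9%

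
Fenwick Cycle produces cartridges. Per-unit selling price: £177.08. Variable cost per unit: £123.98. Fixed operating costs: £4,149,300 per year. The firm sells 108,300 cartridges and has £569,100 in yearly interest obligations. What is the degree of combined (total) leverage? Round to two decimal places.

Contribution at this volume is 108,300 × £53.10 = £5,750,730.00.
EBIT = £5,750,730.00 − £4,149,300 = £1,601,430.00. Interest = £569,100.00, so EBIT − I = £1,032,330.00.
DCL = contribution ÷ (EBIT − I) = £5,750,730.00 ÷ £1,032,330.00 = 5.5706.

5.57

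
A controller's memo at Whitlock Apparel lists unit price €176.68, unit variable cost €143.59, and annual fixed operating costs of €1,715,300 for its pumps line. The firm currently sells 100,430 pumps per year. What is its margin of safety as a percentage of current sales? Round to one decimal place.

Contribution margin per unit = €176.68 − €143.59 = €33.09. Break-even units = €1,715,300 ÷ €33.09 = 51,837.41; break-even revenue = 51,837.41 × €176.68 = €9,158,634.15.
Current sales = 100,430 × €176.68 = €17,743,972.40.
Margin of safety = (€17,743,972.40 − €9,158,634.15) ÷ €17,743,972.40 = 48.4%.

48.4%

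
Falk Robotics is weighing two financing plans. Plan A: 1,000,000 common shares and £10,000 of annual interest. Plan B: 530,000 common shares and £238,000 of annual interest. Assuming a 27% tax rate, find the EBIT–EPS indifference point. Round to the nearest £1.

At indifference, (EBIT − 10,000)(1 − t)/1,000,000 = (EBIT − 238,000)(1 − t)/530,000.
Cancelling (1 − t) and cross-multiplying: 530,000·(EBIT − 10,000) = 1,000,000·(EBIT − 238,000).
Solving, EBIT = (238,000·1,000,000 − 10,000·530,000) / (1,000,000 − 530,000) = 232,700,000,000 / 470,000 = 495,106.38.

£495,106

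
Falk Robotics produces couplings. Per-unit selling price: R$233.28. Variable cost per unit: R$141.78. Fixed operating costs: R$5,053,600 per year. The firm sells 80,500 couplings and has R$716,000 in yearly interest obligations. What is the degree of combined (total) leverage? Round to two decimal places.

At 80,500 units, contribution = 80,500 × R$91.50 = R$7,365,750.00.
EBIT = R$7,365,750.00 − R$5,053,600 = R$2,312,150.00. Interest = R$716,000.00.
DOL = R$7,365,750.00 ÷ R$2,312,150.00 = 3.1857; DFL = R$2,312,150.00 ÷ R$1,596,150.00 = 1.4486.
DCL = DOL × DFL = 3.1857 × 1.4486 = 4.6148.

4.61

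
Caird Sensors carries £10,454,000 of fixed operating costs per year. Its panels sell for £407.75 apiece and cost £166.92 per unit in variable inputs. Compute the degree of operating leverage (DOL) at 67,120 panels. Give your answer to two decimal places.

Total contribution margin = 67,120 × £240.83 = £16,164,509.60.
Operating income = contribution − fixed costs = £16,164,509.60 − £10,454,000 = £5,710,509.60.
Degree of operating leverage = £16,164,509.60 / £5,710,509.60 = 2.8307.

2.83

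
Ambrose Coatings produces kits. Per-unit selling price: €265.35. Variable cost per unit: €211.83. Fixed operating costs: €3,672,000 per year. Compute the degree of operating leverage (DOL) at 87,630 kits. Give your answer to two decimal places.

4.61

Contribution at this volume is 87,630 × €53.52 = €4,689,957.60.
Operating income = contribution − fixed costs = €4,689,957.60 − €3,672,000 = €1,017,957.60.
DOL = contribution ÷ EBIT = €4,689,957.60 ÷ €1,017,957.60 = 4.6072.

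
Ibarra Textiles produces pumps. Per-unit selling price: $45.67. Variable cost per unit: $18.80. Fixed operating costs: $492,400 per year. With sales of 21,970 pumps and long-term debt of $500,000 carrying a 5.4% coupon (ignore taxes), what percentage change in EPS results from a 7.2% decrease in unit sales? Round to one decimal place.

-59.9%

At 21,970 units, contribution = 21,970 × $26.87 = $590,333.90.
Subtracting fixed costs: EBIT = $590,333.90 − $492,400 = $97,933.90.
After interest of $27,000.00, pre-tax earnings = $70,933.90.
Degree of combined leverage = contribution ÷ (EBIT − I) = $590,333.90 ÷ $70,933.90 = 8.3223.
%ΔEPS = DCL × %ΔSales = 8.3223 × -7.2% = -59.9%.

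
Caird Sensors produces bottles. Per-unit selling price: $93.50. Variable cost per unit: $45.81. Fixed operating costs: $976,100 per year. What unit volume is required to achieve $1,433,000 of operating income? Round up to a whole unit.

50,516 bottles

Contribution margin per unit = $93.50 − $45.81 = $47.69.
Required volume = (fixed costs + target profit) ÷ CM = ($976,100 + $1,433,000) ÷ $47.69 = 50,515.83, so 50,516 bottles.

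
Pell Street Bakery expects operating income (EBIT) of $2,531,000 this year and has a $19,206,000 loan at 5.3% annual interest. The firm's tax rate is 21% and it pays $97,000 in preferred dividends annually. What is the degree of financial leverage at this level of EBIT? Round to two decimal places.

1.82

Annual interest charges come to $1,017,918.00.
Pre-tax preferred-dividend burden = $97,000 ÷ (1 − 0.21) = $122,784.81.
DFL = EBIT ÷ [EBIT − I − D_p/(1−t)] = $2,531,000 ÷ [$2,531,000 − $1,017,918.00 − $122,784.81] = $2,531,000 ÷ $1,390,297.19 = 1.8205.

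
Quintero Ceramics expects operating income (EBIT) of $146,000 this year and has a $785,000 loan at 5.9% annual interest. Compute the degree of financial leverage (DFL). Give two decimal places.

Annual interest charges come to $46,315.00.
DFL = EBIT ÷ (EBIT − I) = $146,000 ÷ ($146,000 − $46,315.00) = $146,000 ÷ $99,685.00 = 1.4646.

1.46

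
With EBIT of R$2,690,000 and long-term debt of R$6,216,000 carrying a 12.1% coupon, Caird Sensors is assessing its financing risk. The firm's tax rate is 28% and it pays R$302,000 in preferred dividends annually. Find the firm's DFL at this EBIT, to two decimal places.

Annual interest charges come to R$752,136.00.
Pre-tax preferred-dividend burden = R$302,000 ÷ (1 − 0.28) = R$419,444.44.
DFL = EBIT ÷ [EBIT − I − D_p/(1−t)] = R$2,690,000 ÷ [R$2,690,000 − R$752,136.00 − R$419,444.44] = R$2,690,000 ÷ R$1,518,419.56 = 1.7716.

1.77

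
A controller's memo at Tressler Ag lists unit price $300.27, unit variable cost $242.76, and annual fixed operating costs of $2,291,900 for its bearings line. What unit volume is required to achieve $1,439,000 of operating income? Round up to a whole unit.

Each unit contributes $300.27 − $242.76 = $57.51.
Required volume = (fixed costs + target profit) ÷ CM = ($2,291,900 + $1,439,000) ÷ $57.51 = 64,873.93, so 64,874 bearings.

64,874 bearings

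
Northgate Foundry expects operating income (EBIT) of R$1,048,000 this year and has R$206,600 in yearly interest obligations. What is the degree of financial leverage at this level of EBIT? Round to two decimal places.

Interest = R$206,600.00.
DFL = EBIT ÷ (EBIT − I) = R$1,048,000 ÷ (R$1,048,000 − R$206,600.00) = R$1,048,000 ÷ R$841,400.00 = 1.2455.

1.25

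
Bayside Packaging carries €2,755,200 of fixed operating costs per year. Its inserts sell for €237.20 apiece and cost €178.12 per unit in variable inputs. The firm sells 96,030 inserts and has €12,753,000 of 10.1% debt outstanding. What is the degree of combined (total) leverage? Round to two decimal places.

Contribution at this volume is 96,030 × €59.08 = €5,673,452.40.
Operating income = contribution − fixed costs = €5,673,452.40 − €2,755,200 = €2,918,252.40. Interest = €1,288,053.00, so EBIT − I = €1,630,199.40.
Degree of total leverage = total CM / (EBIT − interest) = €5,673,452.40 / €1,630,199.40 = 3.4802.

3.48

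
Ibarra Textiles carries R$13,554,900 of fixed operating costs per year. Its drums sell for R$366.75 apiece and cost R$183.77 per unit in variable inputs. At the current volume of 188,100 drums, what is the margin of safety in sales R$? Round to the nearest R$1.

Contribution margin per unit = R$366.75 − R$183.77 = R$182.98. Break-even units = R$13,554,900 ÷ R$182.98 = 74,078.59; break-even revenue = 74,078.59 × R$366.75 = R$27,168,322.08.
Current sales = 188,100 × R$366.75 = R$68,985,675.00.
Margin of safety = R$68,985,675.00 − R$27,168,322.08 = R$41,817,353.

R$41,817,353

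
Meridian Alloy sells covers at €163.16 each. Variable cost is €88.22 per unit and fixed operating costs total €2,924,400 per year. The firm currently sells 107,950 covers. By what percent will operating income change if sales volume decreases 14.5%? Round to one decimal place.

-22.7%

Contribution at this volume is 107,950 × €74.94 = €8,089,773.00.
EBIT = €8,089,773.00 − €2,924,400 = €5,165,373.00.
So DOL = total CM / EBIT = €8,089,773.00 / €5,165,373.00 = 1.5662.
%ΔEBIT = DOL × %ΔSales = 1.5662 × -14.5% = -22.7%.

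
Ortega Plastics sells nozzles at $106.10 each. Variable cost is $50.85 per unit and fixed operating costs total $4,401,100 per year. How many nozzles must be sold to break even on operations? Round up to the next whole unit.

79,658 nozzles

Contribution margin per unit = $106.10 − $50.85 = $55.25.
Break-even volume = fixed costs ÷ CM per unit = $4,401,100 ÷ $55.25 = 79,657.92, so 79,658 nozzles.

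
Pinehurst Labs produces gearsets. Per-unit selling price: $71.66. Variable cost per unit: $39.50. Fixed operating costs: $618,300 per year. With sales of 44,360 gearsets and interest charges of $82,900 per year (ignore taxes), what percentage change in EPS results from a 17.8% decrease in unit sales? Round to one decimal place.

Total contribution margin = 44,360 × $32.16 = $1,426,617.60.
Operating income = contribution − fixed costs = $1,426,617.60 − $618,300 = $808,317.60.
After interest of $82,900.00, pre-tax earnings = $725,417.60.
DCL = total CM / (EBIT − I) = $1,426,617.60 / $725,417.60 = 1.9666.
%ΔEPS = DCL × %ΔSales = 1.9666 × -17.8% = -35.0%.

-35.0%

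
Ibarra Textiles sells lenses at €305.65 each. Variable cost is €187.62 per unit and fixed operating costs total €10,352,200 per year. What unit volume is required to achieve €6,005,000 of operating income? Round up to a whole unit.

Unit CM = price − variable cost = €305.65 − €187.62 = €118.03.
Units = (FC + target) / CM = (€10,352,200 + €6,005,000) / €118.03 = 138,585.11, so 138,586 lenses.

138,586 lenses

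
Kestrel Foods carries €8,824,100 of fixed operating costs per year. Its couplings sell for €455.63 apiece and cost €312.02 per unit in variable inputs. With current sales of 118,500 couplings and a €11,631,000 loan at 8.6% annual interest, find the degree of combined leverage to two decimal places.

Contribution at this volume is 118,500 × €143.61 = €17,017,785.00.
EBIT = €17,017,785.00 − €8,824,100 = €8,193,685.00. Interest = €1,000,266.00.
DOL = €17,017,785.00 ÷ €8,193,685.00 = 2.0769; DFL = €8,193,685.00 ÷ €7,193,419.00 = 1.1391.
DCL = DOL × DFL = 2.0769 × 1.1391 = 2.3658.

2.37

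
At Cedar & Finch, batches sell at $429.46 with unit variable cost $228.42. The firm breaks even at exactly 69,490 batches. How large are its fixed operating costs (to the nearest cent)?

Each unit contributes $429.46 − $228.42 = $201.04.
Fixed costs = break-even units × CM = 69,490 × $201.04 = $13,970,269.60.

$13,970,269.60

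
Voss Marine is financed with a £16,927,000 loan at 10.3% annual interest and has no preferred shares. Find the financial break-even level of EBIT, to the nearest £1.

Annual interest = 10.3% × £16,927,000 = £1,743,481.00.
Without preferred stock the financial break-even is simply EBIT = interest = £1,743,481.00.

£1,743,481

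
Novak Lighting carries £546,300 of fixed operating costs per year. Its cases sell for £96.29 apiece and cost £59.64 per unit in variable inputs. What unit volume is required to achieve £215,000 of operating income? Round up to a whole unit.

Unit CM = price − variable cost = £96.29 − £59.64 = £36.65.
Required volume = (fixed costs + target profit) ÷ CM = (£546,300 + £215,000) ÷ £36.65 = 20,772.17, so 20,773 cases.

20,773 cases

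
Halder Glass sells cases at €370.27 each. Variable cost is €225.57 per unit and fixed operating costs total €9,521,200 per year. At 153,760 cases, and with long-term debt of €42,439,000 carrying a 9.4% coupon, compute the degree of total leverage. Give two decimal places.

Total contribution margin = 153,760 × €144.70 = €22,249,072.00.
Subtracting fixed costs: EBIT = €22,249,072.00 − €9,521,200 = €12,727,872.00. Interest = €3,989,266.00, so EBIT − I = €8,738,606.00.
Degree of total leverage = total CM / (EBIT − interest) = €22,249,072.00 / €8,738,606.00 = 2.5461.

2.55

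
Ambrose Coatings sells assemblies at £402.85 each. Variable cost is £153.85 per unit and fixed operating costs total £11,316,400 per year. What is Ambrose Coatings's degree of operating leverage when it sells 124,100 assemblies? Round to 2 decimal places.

Total contribution margin = 124,100 × £249.00 = £30,900,900.00.
EBIT = £30,900,900.00 − £11,316,400 = £19,584,500.00.
DOL = contribution ÷ EBIT = £30,900,900.00 ÷ £19,584,500.00 = 1.5778.

1.58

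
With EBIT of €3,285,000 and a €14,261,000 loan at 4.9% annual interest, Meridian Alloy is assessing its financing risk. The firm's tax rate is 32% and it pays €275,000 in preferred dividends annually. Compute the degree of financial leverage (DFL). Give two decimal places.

Annual interest charges come to €698,789.00.
Preferred dividends grossed up pre-tax: €275,000 / (1 − 0.32) = €404,411.76.
DFL = EBIT ÷ [EBIT − I − D_p/(1−t)] = €3,285,000 ÷ [€3,285,000 − €698,789.00 − €404,411.76] = €3,285,000 ÷ €2,181,799.24 = 1.5056.

1.51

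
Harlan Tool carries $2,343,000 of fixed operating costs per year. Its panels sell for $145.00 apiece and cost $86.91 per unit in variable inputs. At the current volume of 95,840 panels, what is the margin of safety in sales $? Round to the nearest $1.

$8,048,375

Unit CM = price − variable cost = $145.00 − $86.91 = $58.09. Break-even units = $2,343,000 ÷ $58.09 = 40,333.96; break-even revenue = 40,333.96 × $145.00 = $5,848,424.86.
Current sales = 95,840 × $145.00 = $13,896,800.00.
Margin of safety = $13,896,800.00 − $5,848,424.86 = $8,048,375.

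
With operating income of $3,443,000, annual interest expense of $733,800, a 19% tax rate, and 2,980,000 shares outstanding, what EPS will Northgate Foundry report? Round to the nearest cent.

$0.74

Pre-tax income = $3,443,000 − $733,800.00 = $2,709,200.00.
Net income = $2,709,200.00 × (1 − 0.19) = $2,194,452.00.
Per share: $2,194,452.00 / 2,980,000 shares = $0.74.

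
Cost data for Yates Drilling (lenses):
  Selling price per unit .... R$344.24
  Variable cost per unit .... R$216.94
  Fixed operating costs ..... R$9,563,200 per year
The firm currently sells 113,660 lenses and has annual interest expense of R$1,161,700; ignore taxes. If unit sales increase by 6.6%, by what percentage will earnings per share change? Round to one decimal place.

Contribution at this volume is 113,660 × R$127.30 = R$14,468,918.00.
Subtracting fixed costs: EBIT = R$14,468,918.00 − R$9,563,200 = R$4,905,718.00.
After interest of R$1,161,700.00, pre-tax earnings = R$3,744,018.00.
Degree of combined leverage = contribution ÷ (EBIT − I) = R$14,468,918.00 ÷ R$3,744,018.00 = 3.8645.
%ΔEPS = DCL × %ΔSales = 3.8645 × +6.6% = +25.5%.

+25.5%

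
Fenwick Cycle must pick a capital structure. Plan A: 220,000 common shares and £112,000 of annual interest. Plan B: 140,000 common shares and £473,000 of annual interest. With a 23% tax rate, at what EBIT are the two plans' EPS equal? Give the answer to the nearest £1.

£1,104,750

At indifference, (EBIT − 112,000)(1 − t)/220,000 = (EBIT − 473,000)(1 − t)/140,000.
The (1 − t) factor cancels: (EBIT − 112,000) × 140,000 = (EBIT − 473,000) × 220,000.
Solving, EBIT = (473,000·220,000 − 112,000·140,000) / (220,000 − 140,000) = 88,380,000,000 / 80,000 = 1,104,750.00.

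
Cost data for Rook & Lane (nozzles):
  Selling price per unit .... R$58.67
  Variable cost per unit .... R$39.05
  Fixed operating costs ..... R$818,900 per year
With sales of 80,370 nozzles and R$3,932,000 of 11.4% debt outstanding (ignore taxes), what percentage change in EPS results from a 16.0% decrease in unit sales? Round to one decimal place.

At 80,370 units, contribution = 80,370 × R$19.62 = R$1,576,859.40.
EBIT = R$1,576,859.40 − R$818,900 = R$757,959.40.
Interest = R$448,248.00, so EBIT − I = R$309,711.40.
DCL = total CM / (EBIT − I) = R$1,576,859.40 / R$309,711.40 = 5.0914.
%ΔEPS = DCL × %ΔSales = 5.0914 × -16.0% = -81.5%.

-81.5%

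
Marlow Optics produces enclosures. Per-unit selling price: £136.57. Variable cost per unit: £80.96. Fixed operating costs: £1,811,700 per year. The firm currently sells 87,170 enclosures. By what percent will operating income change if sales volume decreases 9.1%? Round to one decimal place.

Total contribution margin = 87,170 × £55.61 = £4,847,523.70.
EBIT = £4,847,523.70 − £1,811,700 = £3,035,823.70.
So DOL = total CM / EBIT = £4,847,523.70 / £3,035,823.70 = 1.5968.
%ΔEBIT = DOL × %ΔSales = 1.5968 × -9.1% = -14.5%.

-14.5%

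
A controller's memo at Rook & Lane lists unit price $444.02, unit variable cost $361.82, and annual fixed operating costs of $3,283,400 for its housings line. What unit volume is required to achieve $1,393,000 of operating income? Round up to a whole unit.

Contribution margin per unit = $444.02 − $361.82 = $82.20.
Required volume = (fixed costs + target profit) ÷ CM = ($3,283,400 + $1,393,000) ÷ $82.20 = 56,890.51, so 56,891 housings.

56,891 housings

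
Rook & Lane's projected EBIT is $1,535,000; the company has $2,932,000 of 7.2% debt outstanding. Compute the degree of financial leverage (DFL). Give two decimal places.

Interest = $211,104.00.
DFL = EBIT ÷ (EBIT − I) = $1,535,000 ÷ ($1,535,000 − $211,104.00) = $1,535,000 ÷ $1,323,896.00 = 1.1595.

1.16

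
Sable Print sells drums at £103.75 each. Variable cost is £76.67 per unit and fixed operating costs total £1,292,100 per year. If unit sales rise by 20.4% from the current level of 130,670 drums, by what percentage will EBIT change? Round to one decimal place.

+32.1%

Contribution at this volume is 130,670 × £27.08 = £3,538,543.60.
Operating income = contribution − fixed costs = £3,538,543.60 − £1,292,100 = £2,246,443.60.
DOL = contribution ÷ EBIT = £3,538,543.60 ÷ £2,246,443.60 = 1.5752.
%ΔEBIT = DOL × %ΔSales = 1.5752 × +20.4% = +32.1%.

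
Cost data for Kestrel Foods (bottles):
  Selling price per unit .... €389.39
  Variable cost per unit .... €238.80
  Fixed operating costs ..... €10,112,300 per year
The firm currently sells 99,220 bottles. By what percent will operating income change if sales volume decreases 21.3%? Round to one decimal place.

-65.9%

At 99,220 units, contribution = 99,220 × €150.59 = €14,941,539.80.
Operating income = contribution − fixed costs = €14,941,539.80 − €10,112,300 = €4,829,239.80.
Degree of operating leverage = €14,941,539.80 / €4,829,239.80 = 3.0940.
Operating income changes by 3.0940 × -21.3% = -65.9%.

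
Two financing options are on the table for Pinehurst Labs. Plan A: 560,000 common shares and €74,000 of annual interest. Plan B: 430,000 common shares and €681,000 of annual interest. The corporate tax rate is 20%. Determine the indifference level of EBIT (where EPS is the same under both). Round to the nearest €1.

At indifference, (EBIT − 74,000)(1 − t)/560,000 = (EBIT − 681,000)(1 − t)/430,000.
The (1 − t) factor cancels: (EBIT − 74,000) × 430,000 = (EBIT − 681,000) × 560,000.
EBIT × (560,000 − 430,000) = 681,000 × 560,000 − 74,000 × 430,000 = 349,540,000,000, so EBIT = 349,540,000,000 ÷ 130,000 = 2,688,769.23.

€2,688,769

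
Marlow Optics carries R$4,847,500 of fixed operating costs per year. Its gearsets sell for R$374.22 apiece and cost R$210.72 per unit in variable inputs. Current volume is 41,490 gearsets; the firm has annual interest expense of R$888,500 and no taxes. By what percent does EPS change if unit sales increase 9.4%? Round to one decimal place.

+60.9%

At 41,490 units, contribution = 41,490 × R$163.50 = R$6,783,615.00.
EBIT = R$6,783,615.00 − R$4,847,500 = R$1,936,115.00.
After interest of R$888,500.00, pre-tax earnings = R$1,047,615.00.
Degree of combined leverage = contribution ÷ (EBIT − I) = R$6,783,615.00 ÷ R$1,047,615.00 = 6.4753.
EPS therefore changes by 6.4753 × (+9.4%) = +60.9%.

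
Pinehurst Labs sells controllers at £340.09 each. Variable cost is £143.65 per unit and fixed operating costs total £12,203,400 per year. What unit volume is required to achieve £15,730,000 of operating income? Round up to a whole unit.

Contribution margin per unit = £340.09 − £143.65 = £196.44.
Required volume = (fixed costs + target profit) ÷ CM = (£12,203,400 + £15,730,000) ÷ £196.44 = 142,198.13, so 142,199 controllers.

142,199 controllers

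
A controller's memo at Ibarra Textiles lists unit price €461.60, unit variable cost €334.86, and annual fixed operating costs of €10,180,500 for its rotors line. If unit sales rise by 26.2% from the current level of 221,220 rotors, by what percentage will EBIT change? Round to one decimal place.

Contribution at this volume is 221,220 × €126.74 = €28,037,422.80.
EBIT = €28,037,422.80 − €10,180,500 = €17,856,922.80.
So DOL = total CM / EBIT = €28,037,422.80 / €17,856,922.80 = 1.5701.
Operating income changes by 1.5701 × +26.2% = +41.1%.

+41.1%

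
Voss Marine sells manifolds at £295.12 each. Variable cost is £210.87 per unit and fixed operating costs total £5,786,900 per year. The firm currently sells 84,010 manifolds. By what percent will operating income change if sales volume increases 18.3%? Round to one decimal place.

+100.3%

At 84,010 units, contribution = 84,010 × £84.25 = £7,077,842.50.
Subtracting fixed costs: EBIT = £7,077,842.50 − £5,786,900 = £1,290,942.50.
DOL = contribution ÷ EBIT = £7,077,842.50 ÷ £1,290,942.50 = 5.4827.
So EBIT moves 5.4827 × (+18.3%) = +100.3%.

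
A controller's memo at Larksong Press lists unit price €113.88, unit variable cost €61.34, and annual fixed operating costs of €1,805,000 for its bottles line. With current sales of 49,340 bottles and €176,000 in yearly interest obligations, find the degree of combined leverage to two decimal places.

At 49,340 units, contribution = 49,340 × €52.54 = €2,592,323.60.
Operating income = contribution − fixed costs = €2,592,323.60 − €1,805,000 = €787,323.60. Interest = €176,000.00, so EBIT − I = €611,323.60.
Degree of total leverage = total CM / (EBIT − interest) = €2,592,323.60 / €611,323.60 = 4.2405.

4.24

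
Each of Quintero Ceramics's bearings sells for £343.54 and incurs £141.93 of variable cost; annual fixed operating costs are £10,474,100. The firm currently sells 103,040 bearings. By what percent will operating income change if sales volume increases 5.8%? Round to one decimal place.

Total contribution margin = 103,040 × £201.61 = £20,773,894.40.
Subtracting fixed costs: EBIT = £20,773,894.40 − £10,474,100 = £10,299,794.40.
Degree of operating leverage = £20,773,894.40 / £10,299,794.40 = 2.0169.
So EBIT moves 2.0169 × (+5.8%) = +11.7%.

+11.7%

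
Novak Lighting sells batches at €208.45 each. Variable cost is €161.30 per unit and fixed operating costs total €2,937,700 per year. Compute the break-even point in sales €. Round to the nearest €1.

€12,987,562

Contribution margin per unit = €208.45 − €161.30 = €47.15, a CM ratio of €47.15 ÷ €208.45 = 0.2262.
Break-even sales = FC ÷ CM ratio = €2,937,700 × €208.45 / €47.15 = €12,987,562.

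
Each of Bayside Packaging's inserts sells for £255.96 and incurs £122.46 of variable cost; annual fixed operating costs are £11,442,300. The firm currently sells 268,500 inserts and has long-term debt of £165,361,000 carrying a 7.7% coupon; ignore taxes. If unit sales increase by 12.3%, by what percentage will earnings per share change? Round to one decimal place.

+37.8%

Contribution at this volume is 268,500 × £133.50 = £35,844,750.00.
Subtracting fixed costs: EBIT = £35,844,750.00 − £11,442,300 = £24,402,450.00.
Interest = £12,732,797.00, so EBIT − I = £11,669,653.00.
DCL = total CM / (EBIT − I) = £35,844,750.00 / £11,669,653.00 = 3.0716.
%ΔEPS = DCL × %ΔSales = 3.0716 × +12.3% = +37.8%.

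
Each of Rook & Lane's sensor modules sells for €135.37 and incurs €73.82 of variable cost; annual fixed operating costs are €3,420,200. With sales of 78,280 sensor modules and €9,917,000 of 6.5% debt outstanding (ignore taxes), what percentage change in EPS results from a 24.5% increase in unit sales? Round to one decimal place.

Contribution at this volume is 78,280 × €61.55 = €4,818,134.00.
EBIT = €4,818,134.00 − €3,420,200 = €1,397,934.00.
Interest = €644,605.00, so EBIT − I = €753,329.00.
Degree of combined leverage = contribution ÷ (EBIT − I) = €4,818,134.00 ÷ €753,329.00 = 6.3958.
%ΔEPS = DCL × %ΔSales = 6.3958 × +24.5% = +156.7%.

+156.7%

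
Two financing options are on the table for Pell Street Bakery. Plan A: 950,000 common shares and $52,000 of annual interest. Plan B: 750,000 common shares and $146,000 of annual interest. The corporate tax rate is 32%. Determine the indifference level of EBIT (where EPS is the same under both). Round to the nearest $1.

$498,500

At indifference, (EBIT − 52,000)(1 − t)/950,000 = (EBIT − 146,000)(1 − t)/750,000.
The (1 − t) factor cancels: (EBIT − 52,000) × 750,000 = (EBIT − 146,000) × 950,000.
Solving, EBIT = (146,000·950,000 − 52,000·750,000) / (950,000 − 750,000) = 99,700,000,000 / 200,000 = 498,500.00.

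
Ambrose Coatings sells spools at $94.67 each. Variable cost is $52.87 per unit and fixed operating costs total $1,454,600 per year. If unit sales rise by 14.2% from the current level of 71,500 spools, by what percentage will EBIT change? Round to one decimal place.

Contribution at this volume is 71,500 × $41.80 = $2,988,700.00.
Subtracting fixed costs: EBIT = $2,988,700.00 − $1,454,600 = $1,534,100.00.
So DOL = total CM / EBIT = $2,988,700.00 / $1,534,100.00 = 1.9482.
%ΔEBIT = DOL × %ΔSales = 1.9482 × +14.2% = +27.7%.

+27.7%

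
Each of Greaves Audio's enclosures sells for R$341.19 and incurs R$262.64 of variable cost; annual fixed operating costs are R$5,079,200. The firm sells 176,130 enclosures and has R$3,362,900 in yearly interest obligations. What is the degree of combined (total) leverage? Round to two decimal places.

2.57

Total contribution margin = 176,130 × R$78.55 = R$13,835,011.50.
EBIT = R$13,835,011.50 − R$5,079,200 = R$8,755,811.50. Interest = R$3,362,900.00.
DOL = R$13,835,011.50 ÷ R$8,755,811.50 = 1.5801; DFL = R$8,755,811.50 ÷ R$5,392,911.50 = 1.6236.
Combined leverage = 1.5801 × 1.6236 = 2.5655.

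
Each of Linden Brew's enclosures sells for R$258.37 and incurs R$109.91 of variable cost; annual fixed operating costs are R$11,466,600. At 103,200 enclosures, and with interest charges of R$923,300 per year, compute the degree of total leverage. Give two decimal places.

5.23

Contribution at this volume is 103,200 × R$148.46 = R$15,321,072.00.
EBIT = R$15,321,072.00 − R$11,466,600 = R$3,854,472.00. Interest = R$923,300.00, so EBIT − I = R$2,931,172.00.
DCL = contribution ÷ (EBIT − I) = R$15,321,072.00 ÷ R$2,931,172.00 = 5.2269.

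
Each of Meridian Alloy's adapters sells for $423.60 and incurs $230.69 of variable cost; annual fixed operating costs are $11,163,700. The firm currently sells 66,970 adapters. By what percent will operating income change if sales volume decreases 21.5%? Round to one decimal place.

-158.2%

Total contribution margin = 66,970 × $192.91 = $12,919,182.70.
Operating income = contribution − fixed costs = $12,919,182.70 − $11,163,700 = $1,755,482.70.
DOL = contribution ÷ EBIT = $12,919,182.70 ÷ $1,755,482.70 = 7.3593.
So EBIT moves 7.3593 × (-21.5%) = -158.2%.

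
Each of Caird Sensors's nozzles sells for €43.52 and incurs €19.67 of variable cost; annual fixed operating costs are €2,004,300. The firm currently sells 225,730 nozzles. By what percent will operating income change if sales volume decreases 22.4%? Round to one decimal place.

-35.7%

Contribution at this volume is 225,730 × €23.85 = €5,383,660.50.
Operating income = contribution − fixed costs = €5,383,660.50 − €2,004,300 = €3,379,360.50.
DOL = contribution ÷ EBIT = €5,383,660.50 ÷ €3,379,360.50 = 1.5931.
So EBIT moves 1.5931 × (-22.4%) = -35.7%.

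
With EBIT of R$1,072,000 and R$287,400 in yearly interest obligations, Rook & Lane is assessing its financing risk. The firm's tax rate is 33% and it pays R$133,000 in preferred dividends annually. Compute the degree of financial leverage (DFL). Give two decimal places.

1.83

Interest = R$287,400.00.
Pre-tax preferred-dividend burden = R$133,000 ÷ (1 − 0.33) = R$198,507.46.
DFL = EBIT ÷ [EBIT − I − D_p/(1−t)] = R$1,072,000 ÷ [R$1,072,000 − R$287,400.00 − R$198,507.46] = R$1,072,000 ÷ R$586,092.54 = 1.8291.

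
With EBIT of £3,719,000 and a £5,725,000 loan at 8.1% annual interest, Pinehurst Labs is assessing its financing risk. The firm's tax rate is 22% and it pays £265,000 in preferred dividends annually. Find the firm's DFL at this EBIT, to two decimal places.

1.28

Interest = £463,725.00.
Pre-tax preferred-dividend burden = £265,000 ÷ (1 − 0.22) = £339,743.59.
DFL = EBIT ÷ [EBIT − I − D_p/(1−t)] = £3,719,000 ÷ [£3,719,000 − £463,725.00 − £339,743.59] = £3,719,000 ÷ £2,915,531.41 = 1.2756.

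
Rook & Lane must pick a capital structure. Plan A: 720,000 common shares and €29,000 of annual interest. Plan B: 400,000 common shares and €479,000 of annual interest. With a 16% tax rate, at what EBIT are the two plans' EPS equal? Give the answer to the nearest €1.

€1,041,500

At indifference, (EBIT − 29,000)(1 − t)/720,000 = (EBIT − 479,000)(1 − t)/400,000.
Cancelling (1 − t) and cross-multiplying: 400,000·(EBIT − 29,000) = 720,000·(EBIT − 479,000).
Solving, EBIT = (479,000·720,000 − 29,000·400,000) / (720,000 − 400,000) = 333,280,000,000 / 320,000 = 1,041,500.00.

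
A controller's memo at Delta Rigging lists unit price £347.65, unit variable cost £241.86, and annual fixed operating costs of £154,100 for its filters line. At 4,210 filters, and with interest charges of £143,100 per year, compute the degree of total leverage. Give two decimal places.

3.01

At 4,210 units, contribution = 4,210 × £105.79 = £445,375.90.
Operating income = contribution − fixed costs = £445,375.90 − £154,100 = £291,275.90. Interest = £143,100.00.
DOL = £445,375.90 ÷ £291,275.90 = 1.5291; DFL = £291,275.90 ÷ £148,175.90 = 1.9657.
Combined leverage = 1.5291 × 1.9657 = 3.0058.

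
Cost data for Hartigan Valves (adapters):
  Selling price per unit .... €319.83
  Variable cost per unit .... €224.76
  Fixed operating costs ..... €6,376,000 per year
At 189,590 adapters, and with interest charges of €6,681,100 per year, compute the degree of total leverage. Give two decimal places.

3.63

At 189,590 units, contribution = 189,590 × €95.07 = €18,024,321.30.
EBIT = €18,024,321.30 − €6,376,000 = €11,648,321.30. Interest = €6,681,100.00.
DOL = €18,024,321.30 ÷ €11,648,321.30 = 1.5474; DFL = €11,648,321.30 ÷ €4,967,221.30 = 2.3450.
Combined leverage = 1.5474 × 2.3450 = 3.6287.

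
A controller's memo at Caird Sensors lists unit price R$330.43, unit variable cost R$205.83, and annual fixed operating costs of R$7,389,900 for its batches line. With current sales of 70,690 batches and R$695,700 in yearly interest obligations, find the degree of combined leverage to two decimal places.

At 70,690 units, contribution = 70,690 × R$124.60 = R$8,807,974.00.
Operating income = contribution − fixed costs = R$8,807,974.00 − R$7,389,900 = R$1,418,074.00. Interest = R$695,700.00, so EBIT − I = R$722,374.00.
Degree of total leverage = total CM / (EBIT − interest) = R$8,807,974.00 / R$722,374.00 = 12.1931.

12.19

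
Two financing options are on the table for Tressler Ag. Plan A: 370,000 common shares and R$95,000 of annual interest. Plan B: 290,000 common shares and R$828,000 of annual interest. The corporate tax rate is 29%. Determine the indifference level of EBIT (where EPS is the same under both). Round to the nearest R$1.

Set EPS_A = EPS_B: (EBIT − R$95,000)(1 − 0.29) ÷ 370,000 = (EBIT − R$828,000)(1 − 0.29) ÷ 290,000.
Cancelling (1 − t) and cross-multiplying: 290,000·(EBIT − 95,000) = 370,000·(EBIT − 828,000).
Solving, EBIT = (828,000·370,000 − 95,000·290,000) / (370,000 − 290,000) = 278,810,000,000 / 80,000 = 3,485,125.00.

R$3,485,125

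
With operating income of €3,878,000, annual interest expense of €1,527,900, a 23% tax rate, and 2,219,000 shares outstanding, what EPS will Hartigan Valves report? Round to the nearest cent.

€0.82

Pre-tax income = €3,878,000 − €1,527,900.00 = €2,350,100.00.
After tax at 23%: net income = €2,350,100.00 × 0.77 = €1,809,577.00.
Per share: €1,809,577.00 / 2,219,000 shares = €0.82.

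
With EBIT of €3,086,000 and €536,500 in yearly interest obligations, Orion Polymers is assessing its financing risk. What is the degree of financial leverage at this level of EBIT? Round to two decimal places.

Interest = €536,500.00.
DFL = EBIT ÷ (EBIT − I) = €3,086,000 ÷ (€3,086,000 − €536,500.00) = €3,086,000 ÷ €2,549,500.00 = 1.2104.

1.21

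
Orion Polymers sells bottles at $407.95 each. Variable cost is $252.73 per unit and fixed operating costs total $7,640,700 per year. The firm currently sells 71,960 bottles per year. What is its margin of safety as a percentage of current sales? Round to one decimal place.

Contribution margin per unit = $407.95 − $252.73 = $155.22. Break-even units = $7,640,700 ÷ $155.22 = 49,224.97; break-even revenue = 49,224.97 × $407.95 = $20,081,326.92.
Current sales = 71,960 × $407.95 = $29,356,082.00.
Margin of safety = ($29,356,082.00 − $20,081,326.92) ÷ $29,356,082.00 = 31.6%.

31.6%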